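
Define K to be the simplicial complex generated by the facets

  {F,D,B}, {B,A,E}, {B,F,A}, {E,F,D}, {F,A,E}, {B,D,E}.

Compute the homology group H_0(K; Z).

Order the vertices as A < B < D < E < F. Listing each simplex with vertices in this order, K has dimension 2 with simplices:

  0-simplices (5): A, B, D, E, F
  1-simplices (9): AB, AE, AF, BD, BE, BF, DE, DF, EF
  2-simplices (6): ABE, ABF, AEF, BDE, BDF, DEF

so the chain groups are C_0 ≅ Z^5, C_1 ≅ Z^9, C_2 ≅ Z^6.

Boundary ∂_1: C_1 → C_0 is given by ∂[p,q] = [q] − [p].
This gives a 5×9 integer matrix of rank 4; reducing to Smith normal form yields diagonal entries (1,1,1,1).

The boundary map ∂_2: C_2 → C_1 maps a triangle to the signed sum of its edges. For instance
  ∂BDF = DF − BF + BD,
  ∂ABF = BF − AF + AB.
This gives a 9×6 integer matrix of rank 5; reducing to Smith normal form yields diagonal entries (1,1,1,1,1).

Now H_k = ker ∂_k / im ∂_{k+1}, so:

  H_0: rank C_0 − rank ∂_1 = 5 − 4 = 1, and the invariant factors of ∂_1 are all 1, so H_0 ≅ Z.

H_0 ≅ Z.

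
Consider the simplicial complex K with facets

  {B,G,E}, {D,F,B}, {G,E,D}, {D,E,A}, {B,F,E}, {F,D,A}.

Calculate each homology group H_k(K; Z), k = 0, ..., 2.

H_0 = Z,  H_1 = Z,  H_2 = 0.

K has 6 vertices, 12 edges, 6 triangles.
rank ∂_0 = 0, rank ∂_1 = 5 ⇒ b_0 = 6 − 0 − 5 = 1; all invariant factors of ∂_1 are 1 so no torsion. So H_0 = Z.
rank ∂_1 = 5, rank ∂_2 = 6 ⇒ b_1 = 12 − 5 − 6 = 1; all invariant factors of ∂_2 are 1 so no torsion. So H_1 = Z.
rank ∂_2 = 6, rank ∂_3 = 0 ⇒ b_2 = 6 − 6 − 0 = 0. So H_2 = 0.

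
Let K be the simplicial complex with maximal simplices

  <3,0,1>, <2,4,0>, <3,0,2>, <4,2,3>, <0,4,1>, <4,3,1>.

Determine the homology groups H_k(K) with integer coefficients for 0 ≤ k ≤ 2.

We work with the vertex ordering 0 < 1 < 2 < 3 < 4. The simplices of K, each written with vertices in increasing order, are:

  0-simplices (5): [0], [1], [2], [3], [4]
  1-simplices (9): [0,1], [0,2], [0,3], [0,4], [1,3], [1,4], [2,3], [2,4], [3,4]
  2-simplices (6): [0,1,3], [0,1,4], [0,2,3], [0,2,4], [1,3,4], [2,3,4]

Hence C_0 ≅ Z^5, C_1 ≅ Z^9, C_2 ≅ Z^6.

Boundary ∂_1: C_1 → C_0 is given by ∂[p,q] = [q] − [p]. For instance
  ∂[1,3] = [3] − [1].
As a 5×9 matrix over Z this has rank 4, with invariant factors (1,1,1,1).

∂_2: C_2 → C_1 acts by ∂[p,q,r] = [q,r] − [p,r] + [p,q]. For instance
  ∂[2,3,4] = [3,4] − [2,4] + [2,3],
  ∂[0,2,3] = [2,3] − [0,3] + [0,2].
As a 9×6 matrix over Z this has rank 5, with invariant factors (1,1,1,1,1).

From H_k ≅ ker(∂_k) / im(∂_{k+1}) we obtain:

  H_0: rank C_0 − rank ∂_1 = 5 − 4 = 1, and the invariant factors of ∂_1 are all 1, so H_0 ≅ Z.
  H_1: rank ker ∂_1 − rank ∂_2 = (9 − 4) − 5 = 0, and the invariant factors of ∂_2 are all 1, so H_1 ≅ 0.
  H_2: rank ker ∂_2 − rank ∂_3 = (6 − 5) − 0 = 1, and there is no ∂_3, so H_2 ≅ Z.

As a check, the Euler characteristic is 5 − 9 + 6 = 2, which agrees with 1 − 0 + 1 = 2.

H_0 = Z,  H_1 = 0,  H_2 = Z.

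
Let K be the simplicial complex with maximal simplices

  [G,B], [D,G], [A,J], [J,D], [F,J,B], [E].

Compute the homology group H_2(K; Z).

Take the total order A < B < D < E < F < G < J on the vertex set. Then K (dimension 2) consists of the simplices:

  0-simplices (7): A, B, D, E, F, G, J
  1-simplices (7): AJ, BF, BG, BJ, DG, DJ, FJ
  2-simplices (1): BFJ

giving chain groups C_0 ≅ Z^7, C_1 ≅ Z^7, C_2 ≅ Z^1.

∂_1: C_1 → C_0 is given by ∂[p,q] = [q] − [p].
As a 7×7 matrix over Z this has rank 5, with invariant factors (1,1,1,1,1).

∂_2: C_2 → C_1 acts by ∂[p,q,r] = [q,r] − [p,r] + [p,q]. For instance
  ∂BFJ = FJ − BJ + BF.
As a 7×1 matrix over Z this has rank 1, with invariant factors (1).

Computing H_k = (kernel of ∂_k) / (image of ∂_{k+1}):

  H_2: rank ker ∂_2 − rank ∂_3 = (1 − 1) − 0 = 0, and there is no ∂_3, so H_2 = 0.

H_2 ≅ 0.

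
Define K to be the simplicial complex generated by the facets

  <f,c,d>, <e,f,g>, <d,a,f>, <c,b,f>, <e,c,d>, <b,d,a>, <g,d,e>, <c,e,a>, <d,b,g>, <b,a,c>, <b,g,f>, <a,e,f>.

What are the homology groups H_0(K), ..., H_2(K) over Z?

Fix the vertex order a < b < c < d < e < f < g and write every simplex with vertices in increasing order. Then dim K = 2 and the simplices of K are:

  0-simplices (7): a, b, c, d, e, f, g
  1-simplices (18): ab, ac, ad, ae, af, bc, bd, bf, bg, cd, ce, cf, de, df, dg, ef, eg, fg
  2-simplices (12): abc, abd, ace, adf, aef, bcf, bdg, bfg, cde, cdf, deg, efg

Hence C_0 ≅ Z^7, C_1 ≅ Z^18, C_2 ≅ Z^12.

The boundary map ∂_1: C_1 → C_0 sends each edge [p,q] (with p < q) to q − p. For instance
  ∂ad = d − a.
The 7×18 boundary matrix has rank 6 and Smith normal form diag(1,1,1,1,1,1).

The boundary map ∂_2: C_2 → C_1 sends each 2-simplex [p,q,r] to [q,r] − [p,r] + [p,q]. For instance
  ∂deg = eg − dg + de,
  ∂cdf = df − cf + cd.
This gives a 18×12 integer matrix of rank 12; reducing to Smith normal form yields diagonal entries (1,1,1,1,1,1,1,1,1,1,1,2).

From H_k ≅ ker(∂_k) / im(∂_{k+1}) we obtain:

  H_0: rank C_0 − rank ∂_1 = 7 − 6 = 1, and the invariant factors of ∂_1 are all 1, so H_0 = Z.
  H_1: rank ker ∂_1 − rank ∂_2 = (18 − 6) − 12 = 0, and ∂_2 has invariant factor 2 > 1, so H_1 = Z/2Z.
  H_2: rank ker ∂_2 − rank ∂_3 = (12 − 12) − 0 = 0, and there is no ∂_3, so H_2 = 0.

(K is a triangulation of the real projective plane RP^2.)

H_0 ≅ Z,  H_1 ≅ Z/2Z,  H_2 = 0.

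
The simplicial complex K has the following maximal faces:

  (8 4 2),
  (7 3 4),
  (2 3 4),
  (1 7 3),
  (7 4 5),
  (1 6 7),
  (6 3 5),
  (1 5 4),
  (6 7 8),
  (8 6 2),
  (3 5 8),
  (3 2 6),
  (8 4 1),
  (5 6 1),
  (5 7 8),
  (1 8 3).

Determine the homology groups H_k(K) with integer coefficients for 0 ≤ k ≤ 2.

K has 8 vertices, 24 edges, 16 triangles.
rank ∂_0 = 0, rank ∂_1 = 7 ⇒ b_0 = 8 − 0 − 7 = 1; all invariant factors of ∂_1 are 1 so no torsion. So H_0 = Z.
rank ∂_1 = 7, rank ∂_2 = 15 ⇒ b_1 = 24 − 7 − 15 = 2; all invariant factors of ∂_2 are 1 so no torsion. So H_1 = Z^2.
rank ∂_2 = 15, rank ∂_3 = 0 ⇒ b_2 = 16 − 15 − 0 = 1. So H_2 = Z.

H_0 = Z,  H_1 = Z^2,  H_2 = Z.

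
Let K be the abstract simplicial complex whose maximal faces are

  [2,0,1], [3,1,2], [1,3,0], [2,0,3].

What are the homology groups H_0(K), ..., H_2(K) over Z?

Order the vertices as 0 < 1 < 2 < 3. Listing each simplex with vertices in this order, K has dimension 2 with simplices:

  0-simplices (4): [0], [1], [2], [3]
  1-simplices (6): [0,1], [0,2], [0,3], [1,2], [1,3], [2,3]
  2-simplices (4): [0,1,2], [0,1,3], [0,2,3], [1,2,3]

giving chain groups C_0 ≅ Z^4, C_1 ≅ Z^6, C_2 ≅ Z^4.

The boundary map ∂_1: C_1 → C_0 sends each edge [p,q] (with p < q) to q − p. For instance
  ∂[0,2] = [2] − [0].
As a 4×6 matrix over Z this has rank 3, with invariant factors (1,1,1).

Boundary ∂_2: C_2 → C_1 maps a triangle to the signed sum of its edges. For instance
  ∂[0,1,2] = [1,2] − [0,2] + [0,1],
  ∂[0,1,3] = [1,3] − [0,3] + [0,1].
The 6×4 boundary matrix has rank 3 and Smith normal form diag(1,1,1).

Computing H_k = (kernel of ∂_k) / (image of ∂_{k+1}):

  H_0: rank C_0 − rank ∂_1 = 4 − 3 = 1, and the invariant factors of ∂_1 are all 1, so H_0 = Z.
  H_1: rank ker ∂_1 − rank ∂_2 = (6 − 3) − 3 = 0, and the invariant factors of ∂_2 are all 1, so H_1 = 0.
  H_2: rank ker ∂_2 − rank ∂_3 = (4 − 3) − 0 = 1, and there is no ∂_3, so H_2 = Z.

H_0 = Z,  H_1 = 0,  H_2 = Z.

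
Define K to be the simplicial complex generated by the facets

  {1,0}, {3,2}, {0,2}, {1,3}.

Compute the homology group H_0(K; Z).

H_0 = Z.

We work with the vertex ordering 0 < 1 < 2 < 3. The simplices of K, each written with vertices in increasing order, are:

  0-simplices (4): [0], [1], [2], [3]
  1-simplices (4): [0,1], [0,2], [1,3], [2,3]

giving chain groups C_0 ≅ Z^4, C_1 ≅ Z^4.

Boundary ∂_1: C_1 → C_0 is given by ∂[p,q] = [q] − [p]. For instance
  ∂[2,3] = [3] − [2].
The 4×4 boundary matrix has rank 3 and Smith normal form diag(1,1,1).

From H_k ≅ ker(∂_k) / im(∂_{k+1}) we obtain:

  H_0: rank C_0 − rank ∂_1 = 4 − 3 = 1, and the invariant factors of ∂_1 are all 1, so H_0 ≅ Z.

(K is a triangulation of the circle S^1.)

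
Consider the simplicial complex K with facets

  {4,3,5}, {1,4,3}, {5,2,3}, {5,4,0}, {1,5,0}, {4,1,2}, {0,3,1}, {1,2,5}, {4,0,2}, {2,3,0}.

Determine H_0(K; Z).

K has 6 vertices, 15 edges, 10 triangles.
rank ∂_0 = 0, rank ∂_1 = 5 ⇒ b_0 = 6 − 0 − 5 = 1; all invariant factors of ∂_1 are 1 so no torsion. So H_0 = Z.

H_0 ≅ Z.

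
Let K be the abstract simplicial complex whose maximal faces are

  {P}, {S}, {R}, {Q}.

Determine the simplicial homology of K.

K has 4 vertices.
rank ∂_0 = 0, rank ∂_1 = 0 ⇒ b_0 = 4 − 0 − 0 = 4. So H_0 ≅ Z^4.

H_0 = Z^4.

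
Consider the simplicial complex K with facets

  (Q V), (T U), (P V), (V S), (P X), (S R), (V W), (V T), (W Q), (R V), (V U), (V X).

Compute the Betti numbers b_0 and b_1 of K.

b_0 = 1, b_1 = 4.

Take the total order P < Q < R < S < T < U < V < W < X on the vertex set. Then K (dimension 1) consists of the simplices:

  0-simplices (9): P, Q, R, S, T, U, V, W, X
  1-simplices (12): PV, PX, QV, QW, RS, RV, SV, TU, TV, UV, VW, VX

giving chain groups C_0 ≅ Z^9, C_1 ≅ Z^12.

The boundary map ∂_1: C_1 → C_0 sends each edge [p,q] (with p < q) to q − p. For instance
  ∂QW = W − Q.
As a 9×12 matrix over Z this has rank 8, with invariant factors (1,1,1,1,1,1,1,1).

Now H_k = ker ∂_k / im ∂_{k+1}, so:

  H_0: rank C_0 − rank ∂_1 = 9 − 8 = 1, and the invariant factors of ∂_1 are all 1, so H_0 = Z.
  H_1: rank ker ∂_1 − rank ∂_2 = (12 − 8) − 0 = 4, and there is no ∂_2, so H_1 = Z^4.

Hence the Betti numbers are b_0 = 1, b_1 = 4.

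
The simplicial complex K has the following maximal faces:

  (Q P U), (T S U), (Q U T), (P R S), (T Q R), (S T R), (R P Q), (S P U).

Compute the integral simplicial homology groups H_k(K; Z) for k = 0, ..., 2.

Take the total order P < Q < R < S < T < U on the vertex set. Then K (dimension 2) consists of the simplices:

  0-simplices (6): P, Q, R, S, T, U
  1-simplices (12): PQ, PR, PS, PU, QR, QT, QU, RS, RT, ST, SU, TU
  2-simplices (8): PQR, PQU, PRS, PSU, QRT, QTU, RST, STU

so the chain groups are C_0 ≅ Z^6, C_1 ≅ Z^12, C_2 ≅ Z^8.

∂_1: C_1 → C_0 sends each edge [p,q] (with p < q) to q − p.
The 6×12 boundary matrix has rank 5 and Smith normal form diag(1,1,1,1,1).

∂_2: C_2 → C_1 acts by ∂[p,q,r] = [q,r] − [p,r] + [p,q]. For instance
  ∂QTU = TU − QU + QT,
  ∂QRT = RT − QT + QR.
As a 12×8 matrix over Z this has rank 7, with invariant factors (1,1,1,1,1,1,1).

Computing H_k = (kernel of ∂_k) / (image of ∂_{k+1}):

  H_0: rank C_0 − rank ∂_1 = 6 − 5 = 1, and the invariant factors of ∂_1 are all 1, so H_0 ≅ Z.
  H_1: rank ker ∂_1 − rank ∂_2 = (12 − 5) − 7 = 0, and the invariant factors of ∂_2 are all 1, so H_1 ≅ 0.
  H_2: rank ker ∂_2 − rank ∂_3 = (8 − 7) − 0 = 1, and there is no ∂_3, so H_2 ≅ Z.

H_0 ≅ Z,  H_1 = 0,  H_2 ≅ Z.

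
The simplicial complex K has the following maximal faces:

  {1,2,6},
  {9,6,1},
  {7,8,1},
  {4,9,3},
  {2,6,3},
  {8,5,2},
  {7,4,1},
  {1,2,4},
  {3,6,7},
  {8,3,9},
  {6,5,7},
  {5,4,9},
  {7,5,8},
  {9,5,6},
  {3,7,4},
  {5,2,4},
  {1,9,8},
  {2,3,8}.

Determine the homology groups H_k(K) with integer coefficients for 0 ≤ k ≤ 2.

H_0 ≅ Z,  H_1 ≅ Z^2,  H_2 ≅ Z.

Take the total order 1 < 2 < 3 < 4 < 5 < 6 < 7 < 8 < 9 on the vertex set. Then K (dimension 2) consists of the simplices:

  0-simplices (9): [1], [2], [3], [4], [5], [6], [7], [8], [9]
  1-simplices (27): (27 of them)
  2-simplices (18): [1,2,4], [1,2,6], [1,4,7], [1,6,9], [1,7,8], [1,8,9], [2,3,6], [2,3,8], [2,4,5], [2,5,8], [3,4,7], [3,4,9], [3,6,7], [3,8,9], [4,5,9], [5,6,7], [5,6,9], [5,7,8]

giving chain groups C_0 ≅ Z^9, C_1 ≅ Z^27, C_2 ≅ Z^18.

∂_1: C_1 → C_0 is given by ∂[p,q] = [q] − [p]. For instance
  ∂[2,4] = [4] − [2].
The resulting 9×27 matrix has rank 8, and its Smith normal form has invariant factors (1,1,1,1,1,1,1,1).

∂_2: C_2 → C_1 sends each 2-simplex [p,q,r] to [q,r] − [p,r] + [p,q]. For instance
  ∂[2,3,6] = [3,6] − [2,6] + [2,3],
  ∂[5,6,9] = [6,9] − [5,9] + [5,6].
The 27×18 boundary matrix has rank 17 and Smith normal form diag(1,1,1,1,1,1,1,1,1,1,1,1,1,1,1,1,1).

From H_k ≅ ker(∂_k) / im(∂_{k+1}) we obtain:

  H_0: rank C_0 − rank ∂_1 = 9 − 8 = 1, and the invariant factors of ∂_1 are all 1, so H_0 ≅ Z.
  H_1: rank ker ∂_1 − rank ∂_2 = (27 − 8) − 17 = 2, and the invariant factors of ∂_2 are all 1, so H_1 ≅ Z^2.
  H_2: rank ker ∂_2 − rank ∂_3 = (18 − 17) − 0 = 1, and there is no ∂_3, so H_2 ≅ Z.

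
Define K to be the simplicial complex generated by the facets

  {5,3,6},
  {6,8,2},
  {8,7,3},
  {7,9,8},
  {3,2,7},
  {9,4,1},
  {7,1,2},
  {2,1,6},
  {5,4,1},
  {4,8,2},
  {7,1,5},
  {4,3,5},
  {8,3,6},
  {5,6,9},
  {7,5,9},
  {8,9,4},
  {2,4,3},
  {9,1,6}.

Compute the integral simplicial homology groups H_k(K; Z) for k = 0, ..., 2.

Order the vertices as 1 < 2 < 3 < 4 < 5 < 6 < 7 < 8 < 9. Listing each simplex with vertices in this order, K has dimension 2 with simplices:

  0-simplices (9): [1], [2], [3], [4], [5], [6], [7], [8], [9]
  1-simplices (27): (27 of them)
  2-simplices (18): [1,2,6], [1,2,7], [1,4,5], [1,4,9], [1,5,7], [1,6,9], [2,3,4], [2,3,7], [2,4,8], [2,6,8], [3,4,5], [3,5,6], [3,6,8], [3,7,8], [4,8,9], [5,6,9], [5,7,9], [7,8,9]

Hence C_0 ≅ Z^9, C_1 ≅ Z^27, C_2 ≅ Z^18.

Boundary ∂_1: C_1 → C_0 maps an edge to its endpoints' difference, ∂[p,q] = q − p.
This gives a 9×27 integer matrix of rank 8; reducing to Smith normal form yields diagonal entries (1,1,1,1,1,1,1,1).

∂_2: C_2 → C_1 sends each 2-simplex [p,q,r] to [q,r] − [p,r] + [p,q]. For instance
  ∂[2,3,7] = [3,7] − [2,7] + [2,3],
  ∂[3,7,8] = [7,8] − [3,8] + [3,7].
The resulting 27×18 matrix has rank 18, and its Smith normal form has invariant factors (1,1,1,1,1,1,1,1,1,1,1,1,1,1,1,1,1,2).

Reading off H_k = ker ∂_k / im ∂_{k+1}:

  H_0: rank C_0 − rank ∂_1 = 9 − 8 = 1, and the invariant factors of ∂_1 are all 1, so H_0 = Z.
  H_1: rank ker ∂_1 − rank ∂_2 = (27 − 8) − 18 = 1, and ∂_2 has invariant factor 2 > 1, so H_1 = Z ⊕ Z/2.
  H_2: rank ker ∂_2 − rank ∂_3 = (18 − 18) − 0 = 0, and there is no ∂_3, so H_2 = 0.

(K is a triangulation of the Klein bottle.)

H_0 = Z,  H_1 = Z ⊕ Z/2,  H_2 = 0.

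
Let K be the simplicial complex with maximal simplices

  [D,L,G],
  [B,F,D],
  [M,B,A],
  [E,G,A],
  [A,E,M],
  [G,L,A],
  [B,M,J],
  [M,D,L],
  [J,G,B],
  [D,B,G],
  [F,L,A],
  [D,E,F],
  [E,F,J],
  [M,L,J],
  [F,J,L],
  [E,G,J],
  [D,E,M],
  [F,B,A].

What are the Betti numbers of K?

b_0 = 1, b_1 = 2, b_2 = 1.

Take the total order A < B < D < E < F < G < J < L < M on the vertex set. Then K (dimension 2) consists of the simplices:

  0-simplices (9): A, B, D, E, F, G, J, L, M
  1-simplices (27): AB, AE, AF, AG, AL, AM, BD, BF, BG, BJ, BM, DE, DF, DG, DL, DM, EF, EG, EJ, EM, FJ, FL, GJ, GL, JL, JM, LM
  2-simplices (18): ABF, ABM, AEG, AEM, AFL, AGL, BDF, BDG, BGJ, BJM, DEF, DEM, DGL, DLM, EFJ, EGJ, FJL, JLM

so the chain groups are C_0 ≅ Z^9, C_1 ≅ Z^27, C_2 ≅ Z^18.

∂_1: C_1 → C_0 maps an edge to its endpoints' difference, ∂[p,q] = q − p.
As a 9×27 matrix over Z this has rank 8, with invariant factors (1,1,1,1,1,1,1,1).

∂_2: C_2 → C_1 sends each 2-simplex [p,q,r] to [q,r] − [p,r] + [p,q]. For instance
  ∂AGL = GL − AL + AG,
  ∂BJM = JM − BM + BJ.
As a 27×18 matrix over Z this has rank 17, with invariant factors (1,1,1,1,1,1,1,1,1,1,1,1,1,1,1,1,1).

Now H_k = ker ∂_k / im ∂_{k+1}, so:

  H_0: rank C_0 − rank ∂_1 = 9 − 8 = 1, and the invariant factors of ∂_1 are all 1, so H_0 = Z.
  H_1: rank ker ∂_1 − rank ∂_2 = (27 − 8) − 17 = 2, and the invariant factors of ∂_2 are all 1, so H_1 = Z^2.
  H_2: rank ker ∂_2 − rank ∂_3 = (18 − 17) − 0 = 1, and there is no ∂_3, so H_2 = Z.

As a check, the Euler characteristic is 9 − 27 + 18 = 0, which agrees with 1 − 2 + 1 = 0.
(K is a triangulation of the torus T^2.)

Hence the Betti numbers are b_0 = 1, b_1 = 2, b_2 = 1.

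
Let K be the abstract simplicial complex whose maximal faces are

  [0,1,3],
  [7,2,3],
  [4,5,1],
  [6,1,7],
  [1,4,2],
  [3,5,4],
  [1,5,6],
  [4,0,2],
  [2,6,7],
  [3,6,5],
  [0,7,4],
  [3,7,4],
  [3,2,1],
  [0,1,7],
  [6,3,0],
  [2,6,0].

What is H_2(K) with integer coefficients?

Order the vertices as 0 < 1 < 2 < 3 < 4 < 5 < 6 < 7. Listing each simplex with vertices in this order, K has dimension 2 with simplices:

  0-simplices (8): [0], [1], [2], [3], [4], [5], [6], [7]
  1-simplices (24): (24 of them)
  2-simplices (16): [0,1,3], [0,1,7], [0,2,4], [0,2,6], [0,3,6], [0,4,7], [1,2,3], [1,2,4], [1,4,5], [1,5,6], [1,6,7], [2,3,7], [2,6,7], [3,4,5], [3,4,7], [3,5,6]

giving chain groups C_0 ≅ Z^8, C_1 ≅ Z^24, C_2 ≅ Z^16.

Boundary ∂_1: C_1 → C_0 maps an edge to its endpoints' difference, ∂[p,q] = q − p. For instance
  ∂[2,3] = [3] − [2].
This gives a 8×24 integer matrix of rank 7; reducing to Smith normal form yields diagonal entries (1,1,1,1,1,1,1).

Boundary ∂_2: C_2 → C_1 acts by ∂[p,q,r] = [q,r] − [p,r] + [p,q]. For instance
  ∂[0,1,7] = [1,7] − [0,7] + [0,1],
  ∂[3,4,5] = [4,5] − [3,5] + [3,4].
The resulting 24×16 matrix has rank 15, and its Smith normal form has invariant factors (1,1,1,1,1,1,1,1,1,1,1,1,1,1,1).

From H_k ≅ ker(∂_k) / im(∂_{k+1}) we obtain:

  H_2: rank ker ∂_2 − rank ∂_3 = (16 − 15) − 0 = 1, and there is no ∂_3, so H_2 = Z.

(K is a triangulation of the torus T^2.)

H_2 = Z.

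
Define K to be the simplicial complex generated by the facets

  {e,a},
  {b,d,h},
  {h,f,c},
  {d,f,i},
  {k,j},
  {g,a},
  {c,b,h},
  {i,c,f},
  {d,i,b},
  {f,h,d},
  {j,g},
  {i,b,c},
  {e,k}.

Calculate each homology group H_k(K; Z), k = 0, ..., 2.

Take the total order a < b < c < d < e < f < g < h < i < j < k on the vertex set. Then K (dimension 2) consists of the simplices:

  0-simplices (11): a, b, c, d, e, f, g, h, i, j, k
  1-simplices (17): ae, ag, bc, bd, bh, bi, cf, ch, ci, df, dh, di, ek, fh, fi, gj, jk
  2-simplices (8): bch, bci, bdh, bdi, cfh, cfi, dfh, dfi

Hence C_0 ≅ Z^11, C_1 ≅ Z^17, C_2 ≅ Z^8.

∂_1: C_1 → C_0 is given by ∂[p,q] = [q] − [p]. For instance
  ∂bd = d − b.
This gives a 11×17 integer matrix of rank 9; reducing to Smith normal form yields diagonal entries (1,1,1,1,1,1,1,1,1).

∂_2: C_2 → C_1 maps a triangle to the signed sum of its edges. For instance
  ∂bch = ch − bh + bc,
  ∂dfi = fi − di + df.
The 17×8 boundary matrix has rank 7 and Smith normal form diag(1,1,1,1,1,1,1).

From H_k ≅ ker(∂_k) / im(∂_{k+1}) we obtain:

  H_0: rank C_0 − rank ∂_1 = 11 − 9 = 2, and the invariant factors of ∂_1 are all 1, so H_0 = Z^2.
  H_1: rank ker ∂_1 − rank ∂_2 = (17 − 9) − 7 = 1, and the invariant factors of ∂_2 are all 1, so H_1 = Z.
  H_2: rank ker ∂_2 − rank ∂_3 = (8 − 7) − 0 = 1, and there is no ∂_3, so H_2 = Z.

(K is a triangulation of the disjoint union of the 2-sphere S^2 and the circle S^1.)

H_0 ≅ Z^2,  H_1 ≅ Z,  H_2 ≅ Z.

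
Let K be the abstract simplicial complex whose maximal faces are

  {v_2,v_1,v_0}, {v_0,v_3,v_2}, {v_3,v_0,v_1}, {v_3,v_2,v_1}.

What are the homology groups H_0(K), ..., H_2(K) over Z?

H_0 = Z,  H_1 = 0,  H_2 = Z.

Order the vertices as v_0 < v_1 < v_2 < v_3. Listing each simplex with vertices in this order, K has dimension 2 with simplices:

  0-simplices (4): [v_0], [v_1], [v_2], [v_3]
  1-simplices (6): [v_0,v_1], [v_0,v_2], [v_0,v_3], [v_1,v_2], [v_1,v_3], [v_2,v_3]
  2-simplices (4): [v_0,v_1,v_2], [v_0,v_1,v_3], [v_0,v_2,v_3], [v_1,v_2,v_3]

giving chain groups C_0 ≅ Z^4, C_1 ≅ Z^6, C_2 ≅ Z^4.

∂_1: C_1 → C_0 is given by ∂[p,q] = [q] − [p]. For instance
  ∂[v_2,v_3] = [v_3] − [v_2].
This gives a 4×6 integer matrix of rank 3; reducing to Smith normal form yields diagonal entries (1,1,1).

The boundary map ∂_2: C_2 → C_1 maps a triangle to the signed sum of its edges. For instance
  ∂[v_0,v_1,v_3] = [v_1,v_3] − [v_0,v_3] + [v_0,v_1],
  ∂[v_0,v_2,v_3] = [v_2,v_3] − [v_0,v_3] + [v_0,v_2].
The 6×4 boundary matrix has rank 3 and Smith normal form diag(1,1,1).

From H_k ≅ ker(∂_k) / im(∂_{k+1}) we obtain:

  H_0: rank C_0 − rank ∂_1 = 4 − 3 = 1, and the invariant factors of ∂_1 are all 1, so H_0 ≅ Z.
  H_1: rank ker ∂_1 − rank ∂_2 = (6 − 3) − 3 = 0, and the invariant factors of ∂_2 are all 1, so H_1 ≅ 0.
  H_2: rank ker ∂_2 − rank ∂_3 = (4 − 3) − 0 = 1, and there is no ∂_3, so H_2 ≅ Z.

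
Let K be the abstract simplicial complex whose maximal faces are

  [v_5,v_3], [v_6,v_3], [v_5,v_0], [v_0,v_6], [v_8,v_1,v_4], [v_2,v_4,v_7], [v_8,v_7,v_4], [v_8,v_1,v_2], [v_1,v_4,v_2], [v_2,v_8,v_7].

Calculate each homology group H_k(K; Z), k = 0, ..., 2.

H_0 = Z^2,  H_1 = Z,  H_2 = Z.

Fix the vertex order v_0 < v_1 < v_2 < v_3 < v_4 < v_5 < v_6 < v_7 < v_8 and write every simplex with vertices in increasing order. Then dim K = 2 and the simplices of K are:

  0-simplices (9): [v_0], [v_1], [v_2], [v_3], [v_4], [v_5], [v_6], [v_7], [v_8]
  1-simplices (13): [v_0,v_5], [v_0,v_6], [v_1,v_2], [v_1,v_4], [v_1,v_8], [v_2,v_4], [v_2,v_7], [v_2,v_8], [v_3,v_5], [v_3,v_6], [v_4,v_7], [v_4,v_8], [v_7,v_8]
  2-simplices (6): [v_1,v_2,v_4], [v_1,v_2,v_8], [v_1,v_4,v_8], [v_2,v_4,v_7], [v_2,v_7,v_8], [v_4,v_7,v_8]

Hence C_0 ≅ Z^9, C_1 ≅ Z^13, C_2 ≅ Z^6.

The boundary map ∂_1: C_1 → C_0 sends each edge [p,q] (with p < q) to q − p. For instance
  ∂[v_2,v_7] = [v_7] − [v_2].
The resulting 9×13 matrix has rank 7, and its Smith normal form has invariant factors (1,1,1,1,1,1,1).

∂_2: C_2 → C_1 sends each 2-simplex [p,q,r] to [q,r] − [p,r] + [p,q]. For instance
  ∂[v_1,v_4,v_8] = [v_4,v_8] − [v_1,v_8] + [v_1,v_4],
  ∂[v_1,v_2,v_8] = [v_2,v_8] − [v_1,v_8] + [v_1,v_2].
The resulting 13×6 matrix has rank 5, and its Smith normal form has invariant factors (1,1,1,1,1).

Computing H_k = (kernel of ∂_k) / (image of ∂_{k+1}):

  H_0: rank C_0 − rank ∂_1 = 9 − 7 = 2, and the invariant factors of ∂_1 are all 1, so H_0 ≅ Z^2.
  H_1: rank ker ∂_1 − rank ∂_2 = (13 − 7) − 5 = 1, and the invariant factors of ∂_2 are all 1, so H_1 ≅ Z.
  H_2: rank ker ∂_2 − rank ∂_3 = (6 − 5) − 0 = 1, and there is no ∂_3, so H_2 ≅ Z.

As a check, the Euler characteristic is 9 − 13 + 6 = 2, which agrees with 2 − 1 + 1 = 2.
(K is a triangulation of the disjoint union of the 2-sphere S^2 and the circle S^1.)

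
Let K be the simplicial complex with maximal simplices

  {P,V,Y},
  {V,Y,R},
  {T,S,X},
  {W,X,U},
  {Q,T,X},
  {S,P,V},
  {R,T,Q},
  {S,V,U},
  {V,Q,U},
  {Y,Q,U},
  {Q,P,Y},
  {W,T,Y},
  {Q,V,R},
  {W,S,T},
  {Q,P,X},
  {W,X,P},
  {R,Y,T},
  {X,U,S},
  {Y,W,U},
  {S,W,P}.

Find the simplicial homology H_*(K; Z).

H_0 = Z,  H_1 = Z ⊕ Z/2,  H_2 = 0.

Order the vertices as P < Q < R < S < T < U < V < W < X < Y. Listing each simplex with vertices in this order, K has dimension 2 with simplices:

  0-simplices (10): P, Q, R, S, T, U, V, W, X, Y
  1-simplices (30): PQ, PS, PV, PW, PX, PY, QR, QT, QU, QV, QX, QY, RT, RV, RY, ST, SU, SV, SW, SX, TW, TX, TY, UV, UW, UX, UY, VY, WX, WY
  2-simplices (20): PQX, PQY, PSV, PSW, PVY, PWX, QRT, QRV, QTX, QUV, QUY, RTY, RVY, STW, STX, SUV, SUX, TWY, UWX, UWY

giving chain groups C_0 ≅ Z^10, C_1 ≅ Z^30, C_2 ≅ Z^20.

Boundary ∂_1: C_1 → C_0 maps an edge to its endpoints' difference, ∂[p,q] = q − p.
The resulting 10×30 matrix has rank 9, and its Smith normal form has invariant factors (1,1,1,1,1,1,1,1,1).

∂_2: C_2 → C_1 acts by ∂[p,q,r] = [q,r] − [p,r] + [p,q]. For instance
  ∂QRV = RV − QV + QR,
  ∂RVY = VY − RY + RV.
As a 30×20 matrix over Z this has rank 20, with invariant factors (1,1,1,1,1,1,1,1,1,1,1,1,1,1,1,1,1,1,1,2).

Computing H_k = (kernel of ∂_k) / (image of ∂_{k+1}):

  H_0: rank C_0 − rank ∂_1 = 10 − 9 = 1, and the invariant factors of ∂_1 are all 1, so H_0 ≅ Z.
  H_1: rank ker ∂_1 − rank ∂_2 = (30 − 9) − 20 = 1, and ∂_2 has invariant factor 2 > 1, so H_1 ≅ Z ⊕ Z/2.
  H_2: rank ker ∂_2 − rank ∂_3 = (20 − 20) − 0 = 0, and there is no ∂_3, so H_2 ≅ 0.

As a check, the Euler characteristic is 10 − 30 + 20 = 0, which agrees with 1 − 1 + 0 = 0.
(K is a triangulation of the Klein bottle.)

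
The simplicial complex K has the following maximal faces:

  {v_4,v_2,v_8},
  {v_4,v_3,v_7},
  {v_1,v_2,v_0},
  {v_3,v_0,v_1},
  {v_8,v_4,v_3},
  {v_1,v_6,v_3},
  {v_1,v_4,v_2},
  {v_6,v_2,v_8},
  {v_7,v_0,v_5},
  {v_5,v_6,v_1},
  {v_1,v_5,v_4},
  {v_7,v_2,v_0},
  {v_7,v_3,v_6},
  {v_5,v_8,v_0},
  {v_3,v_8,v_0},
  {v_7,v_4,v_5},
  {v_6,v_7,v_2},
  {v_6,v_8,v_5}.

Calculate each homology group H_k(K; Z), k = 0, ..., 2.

Take the total order v_0 < v_1 < v_2 < v_3 < v_4 < v_5 < v_6 < v_7 < v_8 on the vertex set. Then K (dimension 2) consists of the simplices:

  0-simplices (9): [v_0], [v_1], [v_2], [v_3], [v_4], [v_5], [v_6], [v_7], [v_8]
  1-simplices (27): (27 of them)
  2-simplices (18): (18 of them)

giving chain groups C_0 ≅ Z^9, C_1 ≅ Z^27, C_2 ≅ Z^18.

Boundary ∂_1: C_1 → C_0 sends each edge [p,q] (with p < q) to q − p.
This gives a 9×27 integer matrix of rank 8; reducing to Smith normal form yields diagonal entries (1,1,1,1,1,1,1,1).

∂_2: C_2 → C_1 sends each 2-simplex [p,q,r] to [q,r] − [p,r] + [p,q]. For instance
  ∂[v_2,v_6,v_7] = [v_6,v_7] − [v_2,v_7] + [v_2,v_6],
  ∂[v_0,v_1,v_3] = [v_1,v_3] − [v_0,v_3] + [v_0,v_1].
The 27×18 boundary matrix has rank 17 and Smith normal form diag(1,1,1,1,1,1,1,1,1,1,1,1,1,1,1,1,1).

Reading off H_k = ker ∂_k / im ∂_{k+1}:

  H_0: rank C_0 − rank ∂_1 = 9 − 8 = 1, and the invariant factors of ∂_1 are all 1, so H_0 ≅ Z.
  H_1: rank ker ∂_1 − rank ∂_2 = (27 − 8) − 17 = 2, and the invariant factors of ∂_2 are all 1, so H_1 ≅ Z^2.
  H_2: rank ker ∂_2 − rank ∂_3 = (18 − 17) − 0 = 1, and there is no ∂_3, so H_2 ≅ Z.

As a check, the Euler characteristic is 9 − 27 + 18 = 0, which agrees with 1 − 2 + 1 = 0.
(K is a triangulation of the torus T^2.)

H_0 = Z,  H_1 = Z^2,  H_2 = Z.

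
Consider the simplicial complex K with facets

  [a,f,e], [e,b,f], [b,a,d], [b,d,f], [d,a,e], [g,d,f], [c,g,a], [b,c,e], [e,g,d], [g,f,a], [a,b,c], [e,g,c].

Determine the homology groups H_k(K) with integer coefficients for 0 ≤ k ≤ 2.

H_0 ≅ Z,  H_1 ≅ Z/2,  H_2 = 0.

Take the total order a < b < c < d < e < f < g on the vertex set. Then K (dimension 2) consists of the simplices:

  0-simplices (7): a, b, c, d, e, f, g
  1-simplices (18): ab, ac, ad, ae, af, ag, bc, bd, be, bf, ce, cg, de, df, dg, ef, eg, fg
  2-simplices (12): abc, abd, acg, ade, aef, afg, bce, bdf, bef, ceg, deg, dfg

giving chain groups C_0 ≅ Z^7, C_1 ≅ Z^18, C_2 ≅ Z^12.

The boundary map ∂_1: C_1 → C_0 is given by ∂[p,q] = [q] − [p]. For instance
  ∂eg = g − e.
The 7×18 boundary matrix has rank 6 and Smith normal form diag(1,1,1,1,1,1).

The boundary map ∂_2: C_2 → C_1 maps a triangle to the signed sum of its edges. For instance
  ∂ade = de − ae + ad,
  ∂bef = ef − bf + be.
The 18×12 boundary matrix has rank 12 and Smith normal form diag(1,1,1,1,1,1,1,1,1,1,1,2).

From H_k ≅ ker(∂_k) / im(∂_{k+1}) we obtain:

  H_0: rank C_0 − rank ∂_1 = 7 − 6 = 1, and the invariant factors of ∂_1 are all 1, so H_0 ≅ Z.
  H_1: rank ker ∂_1 − rank ∂_2 = (18 − 6) − 12 = 0, and ∂_2 has invariant factor 2 > 1, so H_1 ≅ Z/2.
  H_2: rank ker ∂_2 − rank ∂_3 = (12 − 12) − 0 = 0, and there is no ∂_3, so H_2 ≅ 0.

(K is a triangulation of the real projective plane RP^2.)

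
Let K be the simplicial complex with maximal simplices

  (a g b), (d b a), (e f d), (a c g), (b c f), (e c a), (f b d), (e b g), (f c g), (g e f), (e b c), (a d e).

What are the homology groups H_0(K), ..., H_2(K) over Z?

K has 7 vertices, 18 edges, 12 triangles.
rank ∂_0 = 0, rank ∂_1 = 6 ⇒ b_0 = 7 − 0 − 6 = 1; all invariant factors of ∂_1 are 1 so no torsion. So H_0 ≅ Z.
rank ∂_1 = 6, rank ∂_2 = 12 ⇒ b_1 = 18 − 6 − 12 = 0; ∂_2 has invariant factor(s) [2] giving torsion. So H_1 ≅ Z/2Z.
rank ∂_2 = 12, rank ∂_3 = 0 ⇒ b_2 = 12 − 12 − 0 = 0. So H_2 ≅ 0.

H_0 = Z,  H_1 = Z/2Z,  H_2 = 0.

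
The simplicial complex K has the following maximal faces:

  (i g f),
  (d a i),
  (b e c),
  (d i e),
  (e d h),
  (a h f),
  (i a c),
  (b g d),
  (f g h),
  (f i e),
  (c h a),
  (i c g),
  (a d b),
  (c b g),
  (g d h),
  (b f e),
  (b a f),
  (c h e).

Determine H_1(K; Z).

H_1 = Z^2.

Fix the vertex order a < b < c < d < e < f < g < h < i and write every simplex with vertices in increasing order. Then dim K = 2 and the simplices of K are:

  0-simplices (9): a, b, c, d, e, f, g, h, i
  1-simplices (27): ab, ac, ad, af, ah, ai, bc, bd, be, bf, bg, ce, cg, ch, ci, de, dg, dh, di, ef, eh, ei, fg, fh, fi, gh, gi
  2-simplices (18): abd, abf, ach, aci, adi, afh, bce, bcg, bdg, bef, ceh, cgi, deh, dei, dgh, efi, fgh, fgi

so the chain groups are C_0 ≅ Z^9, C_1 ≅ Z^27, C_2 ≅ Z^18.

∂_1: C_1 → C_0 is given by ∂[p,q] = [q] − [p]. For instance
  ∂ef = f − e.
This gives a 9×27 integer matrix of rank 8; reducing to Smith normal form yields diagonal entries (1,1,1,1,1,1,1,1).

Boundary ∂_2: C_2 → C_1 maps a triangle to the signed sum of its edges. For instance
  ∂ach = ch − ah + ac,
  ∂abf = bf − af + ab.
The 27×18 boundary matrix has rank 17 and Smith normal form diag(1,1,1,1,1,1,1,1,1,1,1,1,1,1,1,1,1).

Now H_k = ker ∂_k / im ∂_{k+1}, so:

  H_1: rank ker ∂_1 − rank ∂_2 = (27 − 8) − 17 = 2, and the invariant factors of ∂_2 are all 1, so H_1 ≅ Z^2.

(K is a triangulation of the torus T^2.)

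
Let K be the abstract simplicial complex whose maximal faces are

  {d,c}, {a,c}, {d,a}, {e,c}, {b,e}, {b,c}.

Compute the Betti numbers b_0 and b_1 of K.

b_0 = 1, b_1 = 2.

Order the vertices as a < b < c < d < e. Listing each simplex with vertices in this order, K has dimension 1 with simplices:

  0-simplices (5): a, b, c, d, e
  1-simplices (6): ac, ad, bc, be, cd, ce

Hence C_0 ≅ Z^5, C_1 ≅ Z^6.

∂_1: C_1 → C_0 sends each edge [p,q] (with p < q) to q − p. For instance
  ∂cd = d − c.
This gives a 5×6 integer matrix of rank 4; reducing to Smith normal form yields diagonal entries (1,1,1,1).

Now H_k = ker ∂_k / im ∂_{k+1}, so:

  H_0: rank C_0 − rank ∂_1 = 5 − 4 = 1, and the invariant factors of ∂_1 are all 1, so H_0 = Z.
  H_1: rank ker ∂_1 − rank ∂_2 = (6 − 4) − 0 = 2, and there is no ∂_2, so H_1 = Z^2.

(K is a triangulation of a wedge of 2 circles.)

Hence the Betti numbers are b_0 = 1, b_1 = 2.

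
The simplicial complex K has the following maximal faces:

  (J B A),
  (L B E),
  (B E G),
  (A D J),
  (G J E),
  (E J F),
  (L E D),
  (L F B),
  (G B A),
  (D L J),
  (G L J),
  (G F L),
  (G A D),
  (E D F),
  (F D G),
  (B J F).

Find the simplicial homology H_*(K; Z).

Take the total order A < B < D < E < F < G < J < L on the vertex set. Then K (dimension 2) consists of the simplices:

  0-simplices (8): A, B, D, E, F, G, J, L
  1-simplices (24): AB, AD, AG, AJ, BE, BF, BG, BJ, BL, DE, DF, DG, DJ, DL, EF, EG, EJ, EL, FG, FJ, FL, GJ, GL, JL
  2-simplices (16): ABG, ABJ, ADG, ADJ, BEG, BEL, BFJ, BFL, DEF, DEL, DFG, DJL, EFJ, EGJ, FGL, GJL

giving chain groups C_0 ≅ Z^8, C_1 ≅ Z^24, C_2 ≅ Z^16.

The boundary map ∂_1: C_1 → C_0 sends each edge [p,q] (with p < q) to q − p.
The 8×24 boundary matrix has rank 7 and Smith normal form diag(1,1,1,1,1,1,1).

Boundary ∂_2: C_2 → C_1 sends each 2-simplex [p,q,r] to [q,r] − [p,r] + [p,q]. For instance
  ∂ADJ = DJ − AJ + AD,
  ∂BFL = FL − BL + BF.
This gives a 24×16 integer matrix of rank 15; reducing to Smith normal form yields diagonal entries (1,1,1,1,1,1,1,1,1,1,1,1,1,1,1).

From H_k ≅ ker(∂_k) / im(∂_{k+1}) we obtain:

  H_0: rank C_0 − rank ∂_1 = 8 − 7 = 1, and the invariant factors of ∂_1 are all 1, so H_0 ≅ Z.
  H_1: rank ker ∂_1 − rank ∂_2 = (24 − 7) − 15 = 2, and the invariant factors of ∂_2 are all 1, so H_1 ≅ Z^2.
  H_2: rank ker ∂_2 − rank ∂_3 = (16 − 15) − 0 = 1, and there is no ∂_3, so H_2 ≅ Z.

As a check, the Euler characteristic is 8 − 24 + 16 = 0, which agrees with 1 − 2 + 1 = 0.

H_0 = Z,  H_1 = Z^2,  H_2 = Z.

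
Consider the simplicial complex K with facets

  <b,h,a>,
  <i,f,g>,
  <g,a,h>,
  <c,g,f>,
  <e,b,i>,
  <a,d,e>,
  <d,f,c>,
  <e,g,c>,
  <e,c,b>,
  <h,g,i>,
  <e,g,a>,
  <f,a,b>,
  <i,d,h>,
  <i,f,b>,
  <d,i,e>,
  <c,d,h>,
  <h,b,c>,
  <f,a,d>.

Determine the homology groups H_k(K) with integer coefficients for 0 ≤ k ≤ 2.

H_0 ≅ Z,  H_1 ≅ Z^2,  H_2 ≅ Z.

Take the total order a < b < c < d < e < f < g < h < i on the vertex set. Then K (dimension 2) consists of the simplices:

  0-simplices (9): a, b, c, d, e, f, g, h, i
  1-simplices (27): ab, ad, ae, af, ag, ah, bc, be, bf, bh, bi, cd, ce, cf, cg, ch, de, df, dh, di, eg, ei, fg, fi, gh, gi, hi
  2-simplices (18): abf, abh, ade, adf, aeg, agh, bce, bch, bei, bfi, cdf, cdh, ceg, cfg, dei, dhi, fgi, ghi

giving chain groups C_0 ≅ Z^9, C_1 ≅ Z^27, C_2 ≅ Z^18.

The boundary map ∂_1: C_1 → C_0 sends each edge [p,q] (with p < q) to q − p. For instance
  ∂cf = f − c.
This gives a 9×27 integer matrix of rank 8; reducing to Smith normal form yields diagonal entries (1,1,1,1,1,1,1,1).

The boundary map ∂_2: C_2 → C_1 acts by ∂[p,q,r] = [q,r] − [p,r] + [p,q]. For instance
  ∂dei = ei − di + de,
  ∂ghi = hi − gi + gh.
As a 27×18 matrix over Z this has rank 17, with invariant factors (1,1,1,1,1,1,1,1,1,1,1,1,1,1,1,1,1).

From H_k ≅ ker(∂_k) / im(∂_{k+1}) we obtain:

  H_0: rank C_0 − rank ∂_1 = 9 − 8 = 1, and the invariant factors of ∂_1 are all 1, so H_0 = Z.
  H_1: rank ker ∂_1 − rank ∂_2 = (27 − 8) − 17 = 2, and the invariant factors of ∂_2 are all 1, so H_1 = Z^2.
  H_2: rank ker ∂_2 − rank ∂_3 = (18 − 17) − 0 = 1, and there is no ∂_3, so H_2 = Z.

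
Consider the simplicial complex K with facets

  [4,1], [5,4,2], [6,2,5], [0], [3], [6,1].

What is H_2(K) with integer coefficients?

H_2 = 0.

Order the vertices as 0 < 1 < 2 < 3 < 4 < 5 < 6. Listing each simplex with vertices in this order, K has dimension 2 with simplices:

  0-simplices (7): [0], [1], [2], [3], [4], [5], [6]
  1-simplices (7): [1,4], [1,6], [2,4], [2,5], [2,6], [4,5], [5,6]
  2-simplices (2): [2,4,5], [2,5,6]

giving chain groups C_0 ≅ Z^7, C_1 ≅ Z^7, C_2 ≅ Z^2.

The boundary map ∂_1: C_1 → C_0 maps an edge to its endpoints' difference, ∂[p,q] = q − p.
The 7×7 boundary matrix has rank 4 and Smith normal form diag(1,1,1,1).

∂_2: C_2 → C_1 acts by ∂[p,q,r] = [q,r] − [p,r] + [p,q]. For instance
  ∂[2,4,5] = [4,5] − [2,5] + [2,4],
  ∂[2,5,6] = [5,6] − [2,6] + [2,5].
The 7×2 boundary matrix has rank 2 and Smith normal form diag(1,1).

Computing H_k = (kernel of ∂_k) / (image of ∂_{k+1}):

  H_2: rank ker ∂_2 − rank ∂_3 = (2 − 2) − 0 = 0, and there is no ∂_3, so H_2 = 0.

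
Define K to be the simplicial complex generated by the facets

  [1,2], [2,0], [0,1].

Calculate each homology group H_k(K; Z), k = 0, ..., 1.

H_0 = Z,  H_1 = Z.

We work with the vertex ordering 0 < 1 < 2. The simplices of K, each written with vertices in increasing order, are:

  0-simplices (3): [0], [1], [2]
  1-simplices (3): [0,1], [0,2], [1,2]

giving chain groups C_0 ≅ Z^3, C_1 ≅ Z^3.

The boundary map ∂_1: C_1 → C_0 sends each edge [p,q] (with p < q) to q − p.
This gives a 3×3 integer matrix of rank 2; reducing to Smith normal form yields diagonal entries (1,1).

Computing H_k = (kernel of ∂_k) / (image of ∂_{k+1}):

  H_0: rank C_0 − rank ∂_1 = 3 − 2 = 1, and the invariant factors of ∂_1 are all 1, so H_0 ≅ Z.
  H_1: rank ker ∂_1 − rank ∂_2 = (3 − 2) − 0 = 1, and there is no ∂_2, so H_1 ≅ Z.

As a check, the Euler characteristic is 3 − 3 = 0, which agrees with 1 − 1 = 0.
(K is a triangulation of the circle S^1.)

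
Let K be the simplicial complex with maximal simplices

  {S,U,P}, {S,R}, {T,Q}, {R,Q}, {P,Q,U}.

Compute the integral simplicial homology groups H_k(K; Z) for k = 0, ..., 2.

K has 6 vertices, 8 edges, 2 triangles.
rank ∂_0 = 0, rank ∂_1 = 5 ⇒ b_0 = 6 − 0 − 5 = 1; all invariant factors of ∂_1 are 1 so no torsion. So H_0 ≅ Z.
rank ∂_1 = 5, rank ∂_2 = 2 ⇒ b_1 = 8 − 5 − 2 = 1; all invariant factors of ∂_2 are 1 so no torsion. So H_1 ≅ Z.
rank ∂_2 = 2, rank ∂_3 = 0 ⇒ b_2 = 2 − 2 − 0 = 0. So H_2 ≅ 0.

H_0 ≅ Z,  H_1 ≅ Z,  H_2 = 0.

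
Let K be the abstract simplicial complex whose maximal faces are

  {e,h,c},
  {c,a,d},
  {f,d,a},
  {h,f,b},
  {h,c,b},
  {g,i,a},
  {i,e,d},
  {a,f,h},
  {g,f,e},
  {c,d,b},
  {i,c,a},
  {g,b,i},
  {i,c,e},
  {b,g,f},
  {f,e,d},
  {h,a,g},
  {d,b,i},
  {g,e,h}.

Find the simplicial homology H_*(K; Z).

Order the vertices as a < b < c < d < e < f < g < h < i. Listing each simplex with vertices in this order, K has dimension 2 with simplices:

  0-simplices (9): a, b, c, d, e, f, g, h, i
  1-simplices (27): ac, ad, af, ag, ah, ai, bc, bd, bf, bg, bh, bi, cd, ce, ch, ci, de, df, di, ef, eg, eh, ei, fg, fh, gh, gi
  2-simplices (18): acd, aci, adf, afh, agh, agi, bcd, bch, bdi, bfg, bfh, bgi, ceh, cei, def, dei, efg, egh

Hence C_0 ≅ Z^9, C_1 ≅ Z^27, C_2 ≅ Z^18.

The boundary map ∂_1: C_1 → C_0 maps an edge to its endpoints' difference, ∂[p,q] = q − p.
The resulting 9×27 matrix has rank 8, and its Smith normal form has invariant factors (1,1,1,1,1,1,1,1).

The boundary map ∂_2: C_2 → C_1 sends each 2-simplex [p,q,r] to [q,r] − [p,r] + [p,q]. For instance
  ∂bch = ch − bh + bc,
  ∂cei = ei − ci + ce.
This gives a 27×18 integer matrix of rank 18; reducing to Smith normal form yields diagonal entries (1,1,1,1,1,1,1,1,1,1,1,1,1,1,1,1,1,2).

Reading off H_k = ker ∂_k / im ∂_{k+1}:

  H_0: rank C_0 − rank ∂_1 = 9 − 8 = 1, and the invariant factors of ∂_1 are all 1, so H_0 ≅ Z.
  H_1: rank ker ∂_1 − rank ∂_2 = (27 − 8) − 18 = 1, and ∂_2 has invariant factor 2 > 1, so H_1 ≅ Z × Z/2.
  H_2: rank ker ∂_2 − rank ∂_3 = (18 − 18) − 0 = 0, and there is no ∂_3, so H_2 ≅ 0.

H_0 ≅ Z,  H_1 ≅ Z × Z/2,  H_2 = 0.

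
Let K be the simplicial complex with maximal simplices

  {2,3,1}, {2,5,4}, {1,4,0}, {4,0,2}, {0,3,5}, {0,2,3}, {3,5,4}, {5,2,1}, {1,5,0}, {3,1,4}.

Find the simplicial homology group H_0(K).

Order the vertices as 0 < 1 < 2 < 3 < 4 < 5. Listing each simplex with vertices in this order, K has dimension 2 with simplices:

  0-simplices (6): [0], [1], [2], [3], [4], [5]
  1-simplices (15): [0,1], [0,2], [0,3], [0,4], [0,5], [1,2], [1,3], [1,4], [1,5], [2,3], [2,4], [2,5], [3,4], [3,5], [4,5]
  2-simplices (10): [0,1,4], [0,1,5], [0,2,3], [0,2,4], [0,3,5], [1,2,3], [1,2,5], [1,3,4], [2,4,5], [3,4,5]

giving chain groups C_0 ≅ Z^6, C_1 ≅ Z^15, C_2 ≅ Z^10.

Boundary ∂_1: C_1 → C_0 maps an edge to its endpoints' difference, ∂[p,q] = q − p. For instance
  ∂[1,3] = [3] − [1].
As a 6×15 matrix over Z this has rank 5, with invariant factors (1,1,1,1,1).

Boundary ∂_2: C_2 → C_1 maps a triangle to the signed sum of its edges. For instance
  ∂[0,1,4] = [1,4] − [0,4] + [0,1],
  ∂[0,2,4] = [2,4] − [0,4] + [0,2].
The 15×10 boundary matrix has rank 10 and Smith normal form diag(1,1,1,1,1,1,1,1,1,2).

Now H_k = ker ∂_k / im ∂_{k+1}, so:

  H_0: rank C_0 − rank ∂_1 = 6 − 5 = 1, and the invariant factors of ∂_1 are all 1, so H_0 = Z.

(K is a triangulation of the real projective plane RP^2.)

H_0 ≅ Z.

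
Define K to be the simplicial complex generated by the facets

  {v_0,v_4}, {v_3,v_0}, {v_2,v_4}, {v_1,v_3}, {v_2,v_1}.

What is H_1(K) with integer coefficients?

We work with the vertex ordering v_0 < v_1 < v_2 < v_3 < v_4. The simplices of K, each written with vertices in increasing order, are:

  0-simplices (5): [v_0], [v_1], [v_2], [v_3], [v_4]
  1-simplices (5): [v_0,v_3], [v_0,v_4], [v_1,v_2], [v_1,v_3], [v_2,v_4]

so the chain groups are C_0 ≅ Z^5, C_1 ≅ Z^5.

The boundary map ∂_1: C_1 → C_0 is given by ∂[p,q] = [q] − [p]. For instance
  ∂[v_0,v_3] = [v_3] − [v_0].
As a 5×5 matrix over Z this has rank 4, with invariant factors (1,1,1,1).

Reading off H_k = ker ∂_k / im ∂_{k+1}:

  H_1: rank ker ∂_1 − rank ∂_2 = (5 − 4) − 0 = 1, and there is no ∂_2, so H_1 = Z.

H_1 ≅ Z.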